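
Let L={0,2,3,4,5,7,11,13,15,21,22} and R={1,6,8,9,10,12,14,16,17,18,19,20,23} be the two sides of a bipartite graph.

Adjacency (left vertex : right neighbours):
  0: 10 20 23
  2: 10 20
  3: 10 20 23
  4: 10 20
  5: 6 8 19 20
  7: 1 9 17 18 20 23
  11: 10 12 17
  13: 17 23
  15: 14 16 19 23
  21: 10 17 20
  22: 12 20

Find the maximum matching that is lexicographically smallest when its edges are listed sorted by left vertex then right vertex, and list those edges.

Lex-smallest maximum matching: {(0,10), (2,20), (3,23), (5,6), (7,1), (11,12), (13,17), (15,14)}

|M| = 8 (so the lex-smallest maximum matching has 8 edges)
process left vertices in ascending order; for each, take the smallest-labelled available neighbour that still permits 8 edges overall, or leave it unmatched if none does
lex-smallest matching: {0-10, 2-20, 3-23, 5-6, 7-1, 11-12, 13-17, 15-14}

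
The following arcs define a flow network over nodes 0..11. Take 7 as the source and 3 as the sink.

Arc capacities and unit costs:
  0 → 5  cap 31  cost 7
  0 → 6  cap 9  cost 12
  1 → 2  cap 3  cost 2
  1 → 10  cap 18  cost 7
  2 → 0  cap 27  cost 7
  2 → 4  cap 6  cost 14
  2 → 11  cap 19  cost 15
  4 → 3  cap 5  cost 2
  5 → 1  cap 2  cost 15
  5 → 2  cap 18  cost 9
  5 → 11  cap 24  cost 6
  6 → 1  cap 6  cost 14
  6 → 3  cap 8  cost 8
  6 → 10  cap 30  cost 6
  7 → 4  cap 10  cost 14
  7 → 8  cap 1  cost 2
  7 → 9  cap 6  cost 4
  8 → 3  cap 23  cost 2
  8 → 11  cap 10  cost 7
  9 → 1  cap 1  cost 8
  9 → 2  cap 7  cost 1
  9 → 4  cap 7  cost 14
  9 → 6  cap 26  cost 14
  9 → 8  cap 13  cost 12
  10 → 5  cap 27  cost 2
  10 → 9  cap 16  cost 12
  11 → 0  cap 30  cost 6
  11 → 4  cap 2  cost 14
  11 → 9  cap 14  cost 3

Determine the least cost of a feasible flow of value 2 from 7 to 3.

shortest-cost path #1: 7→8→3 push 1 @ unit cost 4 (adds 4)
shortest-cost path #2: 7→4→3 push 1 @ unit cost 16 (adds 16)
total cost = 20

Minimum cost for 2 units: 20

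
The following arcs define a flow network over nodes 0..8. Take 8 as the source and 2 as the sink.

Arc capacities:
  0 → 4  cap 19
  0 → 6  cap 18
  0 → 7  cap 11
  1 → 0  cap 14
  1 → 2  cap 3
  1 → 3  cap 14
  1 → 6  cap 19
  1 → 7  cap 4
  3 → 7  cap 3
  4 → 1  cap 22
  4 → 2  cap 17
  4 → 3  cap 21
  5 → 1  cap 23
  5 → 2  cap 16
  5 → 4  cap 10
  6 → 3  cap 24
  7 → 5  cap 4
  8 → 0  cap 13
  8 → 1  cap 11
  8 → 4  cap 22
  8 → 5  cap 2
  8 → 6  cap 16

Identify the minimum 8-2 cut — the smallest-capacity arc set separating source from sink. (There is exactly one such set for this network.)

augment #1: 8→1→2 push 3
augment #2: 8→4→2 push 17
augment #3: 8→5→2 push 2
augment #4: 8→0→7→5→2 push 4
max flow = 26; residual-reachable set from 8 gives S-side
cut edges (S→T): {(1,2), (4,2), (7,5), (8,5)} total cap 26

Min-cut arcs: {(1,2), (4,2), (7,5), (8,5)} (total capacity 26)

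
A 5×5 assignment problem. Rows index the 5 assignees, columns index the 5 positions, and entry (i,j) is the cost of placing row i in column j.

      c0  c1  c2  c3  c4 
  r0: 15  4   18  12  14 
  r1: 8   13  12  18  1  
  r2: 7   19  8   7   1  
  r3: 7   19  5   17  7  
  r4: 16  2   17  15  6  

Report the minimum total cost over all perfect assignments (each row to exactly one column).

Minimum assignment cost: 27

optimal assignment: row0→col3 (cost 12), row1→col4 (cost 1), row2→col0 (cost 7), row3→col2 (cost 5), row4→col1 (cost 2)
total = 12 + 1 + 7 + 5 + 2 = 27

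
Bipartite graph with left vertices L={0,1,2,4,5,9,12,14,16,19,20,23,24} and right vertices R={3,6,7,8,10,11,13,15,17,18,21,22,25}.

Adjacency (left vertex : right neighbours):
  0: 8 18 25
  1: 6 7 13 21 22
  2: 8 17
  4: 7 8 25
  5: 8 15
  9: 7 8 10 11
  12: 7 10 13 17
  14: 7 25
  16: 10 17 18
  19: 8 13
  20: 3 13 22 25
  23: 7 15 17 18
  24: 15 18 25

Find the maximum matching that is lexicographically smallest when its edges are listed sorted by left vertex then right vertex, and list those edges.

Lex-smallest maximum matching: {(0,8), (1,6), (2,17), (4,7), (5,15), (9,11), (12,10), (14,25), (16,18), (19,13), (20,3)}

|M| = 11 (so the lex-smallest maximum matching has 11 edges)
process left vertices in ascending order; for each, take the smallest-labelled available neighbour that still permits 11 edges overall, or leave it unmatched if none does
lex-smallest matching: {0-8, 1-6, 2-17, 4-7, 5-15, 9-11, 12-10, 14-25, 16-18, 19-13, 20-3}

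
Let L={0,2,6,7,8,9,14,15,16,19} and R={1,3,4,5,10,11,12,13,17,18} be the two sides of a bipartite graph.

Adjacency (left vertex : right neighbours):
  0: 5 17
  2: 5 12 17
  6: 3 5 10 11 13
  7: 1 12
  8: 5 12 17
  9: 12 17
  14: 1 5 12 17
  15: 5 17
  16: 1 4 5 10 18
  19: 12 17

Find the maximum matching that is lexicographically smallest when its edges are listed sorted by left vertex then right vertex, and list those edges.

|M| = 6 (so the lex-smallest maximum matching has 6 edges)
process left vertices in ascending order; for each, take the smallest-labelled available neighbour that still permits 6 edges overall, or leave it unmatched if none does
lex-smallest matching: {0-5, 2-12, 6-3, 7-1, 8-17, 16-4}

Lex-smallest maximum matching: {(0,5), (2,12), (6,3), (7,1), (8,17), (16,4)}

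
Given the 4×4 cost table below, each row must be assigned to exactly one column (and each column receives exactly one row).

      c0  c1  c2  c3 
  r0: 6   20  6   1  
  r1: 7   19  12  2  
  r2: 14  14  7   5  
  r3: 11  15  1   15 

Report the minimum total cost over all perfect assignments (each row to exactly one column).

Minimum assignment cost: 23

one of 2 optimal assignments: row0→col0 (cost 6), row1→col3 (cost 2), row2→col1 (cost 14), row3→col2 (cost 1)
total = 6 + 2 + 14 + 1 = 23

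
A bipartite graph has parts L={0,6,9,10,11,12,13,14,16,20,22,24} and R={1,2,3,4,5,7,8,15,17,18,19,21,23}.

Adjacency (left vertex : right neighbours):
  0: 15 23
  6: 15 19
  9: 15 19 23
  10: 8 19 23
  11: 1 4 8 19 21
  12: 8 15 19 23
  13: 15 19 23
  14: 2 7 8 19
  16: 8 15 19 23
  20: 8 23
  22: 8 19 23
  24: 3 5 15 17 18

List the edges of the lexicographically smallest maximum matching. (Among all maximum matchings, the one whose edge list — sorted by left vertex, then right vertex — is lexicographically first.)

|M| = 7 (so the lex-smallest maximum matching has 7 edges)
process left vertices in ascending order; for each, take the smallest-labelled available neighbour that still permits 7 edges overall, or leave it unmatched if none does
lex-smallest matching: {0-15, 6-19, 9-23, 10-8, 11-1, 14-2, 24-3}

Lex-smallest maximum matching: {(0,15), (6,19), (9,23), (10,8), (11,1), (14,2), (24,3)}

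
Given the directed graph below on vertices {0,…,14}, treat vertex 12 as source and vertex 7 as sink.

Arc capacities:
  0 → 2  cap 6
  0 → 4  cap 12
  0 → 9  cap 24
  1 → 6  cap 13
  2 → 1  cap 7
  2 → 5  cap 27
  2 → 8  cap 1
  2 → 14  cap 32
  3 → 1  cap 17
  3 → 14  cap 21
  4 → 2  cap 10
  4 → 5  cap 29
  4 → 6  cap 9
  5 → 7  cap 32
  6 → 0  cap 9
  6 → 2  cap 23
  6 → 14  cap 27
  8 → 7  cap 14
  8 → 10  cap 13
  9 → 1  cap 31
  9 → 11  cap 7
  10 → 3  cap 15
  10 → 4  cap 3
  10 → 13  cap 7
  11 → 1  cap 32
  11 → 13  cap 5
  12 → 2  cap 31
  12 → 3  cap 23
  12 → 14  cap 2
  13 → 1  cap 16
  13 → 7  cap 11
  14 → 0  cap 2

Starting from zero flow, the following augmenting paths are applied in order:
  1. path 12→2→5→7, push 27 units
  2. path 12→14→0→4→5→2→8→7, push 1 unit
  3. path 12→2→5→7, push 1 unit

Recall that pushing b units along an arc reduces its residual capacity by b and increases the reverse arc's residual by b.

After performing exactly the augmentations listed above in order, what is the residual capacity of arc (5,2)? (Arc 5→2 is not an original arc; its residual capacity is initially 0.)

Residual capacity of (5,2): 27

after path 1 (12→2→5→7, push 27): res(5,2)=27
after path 2 (12→14→0→4→5→2→8→7, push 1): res(5,2)=26
after path 3 (12→2→5→7, push 1): res(5,2)=27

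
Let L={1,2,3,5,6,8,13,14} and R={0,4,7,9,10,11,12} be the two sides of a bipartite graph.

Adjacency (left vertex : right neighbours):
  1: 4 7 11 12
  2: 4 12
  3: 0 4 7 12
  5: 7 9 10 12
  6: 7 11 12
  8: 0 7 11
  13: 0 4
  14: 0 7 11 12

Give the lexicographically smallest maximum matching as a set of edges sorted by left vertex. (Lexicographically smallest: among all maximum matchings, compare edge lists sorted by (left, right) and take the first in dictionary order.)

Lex-smallest maximum matching: {(1,4), (2,12), (3,0), (5,9), (6,7), (8,11)}

|M| = 6 (so the lex-smallest maximum matching has 6 edges)
process left vertices in ascending order; for each, take the smallest-labelled available neighbour that still permits 6 edges overall, or leave it unmatched if none does
lex-smallest matching: {1-4, 2-12, 3-0, 5-9, 6-7, 8-11}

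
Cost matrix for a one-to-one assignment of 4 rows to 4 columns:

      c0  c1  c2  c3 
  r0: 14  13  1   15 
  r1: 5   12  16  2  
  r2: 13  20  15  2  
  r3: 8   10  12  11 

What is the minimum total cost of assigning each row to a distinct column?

optimal assignment: row0→col2 (cost 1), row1→col0 (cost 5), row2→col3 (cost 2), row3→col1 (cost 10)
total = 1 + 5 + 2 + 10 = 18

Minimum assignment cost: 18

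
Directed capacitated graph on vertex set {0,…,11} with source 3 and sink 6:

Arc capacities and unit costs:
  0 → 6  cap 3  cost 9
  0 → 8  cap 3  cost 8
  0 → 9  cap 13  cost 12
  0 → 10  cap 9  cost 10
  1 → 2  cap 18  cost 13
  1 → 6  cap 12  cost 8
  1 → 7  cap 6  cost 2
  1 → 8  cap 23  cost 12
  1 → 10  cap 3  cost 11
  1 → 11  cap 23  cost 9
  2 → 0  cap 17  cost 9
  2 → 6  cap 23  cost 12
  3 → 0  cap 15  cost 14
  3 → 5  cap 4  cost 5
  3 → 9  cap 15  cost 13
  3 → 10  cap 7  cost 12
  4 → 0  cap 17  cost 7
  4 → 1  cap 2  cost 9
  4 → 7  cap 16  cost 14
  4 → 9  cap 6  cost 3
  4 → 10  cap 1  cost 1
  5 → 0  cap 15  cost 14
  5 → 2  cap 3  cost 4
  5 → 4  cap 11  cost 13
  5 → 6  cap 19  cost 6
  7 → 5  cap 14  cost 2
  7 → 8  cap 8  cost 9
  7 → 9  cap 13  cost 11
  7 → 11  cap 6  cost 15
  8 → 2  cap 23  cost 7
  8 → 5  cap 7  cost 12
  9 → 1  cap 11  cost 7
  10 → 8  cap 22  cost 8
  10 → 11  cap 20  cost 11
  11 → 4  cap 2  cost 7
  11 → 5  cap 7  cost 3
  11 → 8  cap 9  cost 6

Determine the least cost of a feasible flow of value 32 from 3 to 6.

shortest-cost path #1: 3→5→6 push 4 @ unit cost 11 (adds 44)
shortest-cost path #2: 3→0→6 push 3 @ unit cost 23 (adds 69)
shortest-cost path #3: 3→9→1→6 push 11 @ unit cost 28 (adds 308)
shortest-cost path #4: 3→10→11→5→6 push 7 @ unit cost 32 (adds 224)
shortest-cost path #5: 3→0→8→5→6 push 3 @ unit cost 40 (adds 120)
shortest-cost path #6: 3→0→10→8→5→6 push 4 @ unit cost 50 (adds 200)
total cost = 965

Minimum cost for 32 units: 965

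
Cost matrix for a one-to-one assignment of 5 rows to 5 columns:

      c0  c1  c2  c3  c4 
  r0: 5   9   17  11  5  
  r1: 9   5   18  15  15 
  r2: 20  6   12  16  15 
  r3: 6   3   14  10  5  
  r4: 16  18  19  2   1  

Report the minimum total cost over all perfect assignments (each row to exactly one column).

optimal assignment: row0→col0 (cost 5), row1→col1 (cost 5), row2→col2 (cost 12), row3→col4 (cost 5), row4→col3 (cost 2)
total = 5 + 5 + 12 + 5 + 2 = 29

Minimum assignment cost: 29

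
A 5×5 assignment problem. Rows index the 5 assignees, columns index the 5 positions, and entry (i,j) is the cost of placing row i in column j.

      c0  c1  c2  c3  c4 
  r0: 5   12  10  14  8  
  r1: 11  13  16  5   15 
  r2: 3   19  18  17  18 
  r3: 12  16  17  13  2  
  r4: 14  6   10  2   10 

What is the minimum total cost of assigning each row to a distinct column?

Minimum assignment cost: 26

optimal assignment: row0→col2 (cost 10), row1→col3 (cost 5), row2→col0 (cost 3), row3→col4 (cost 2), row4→col1 (cost 6)
total = 10 + 5 + 3 + 2 + 6 = 26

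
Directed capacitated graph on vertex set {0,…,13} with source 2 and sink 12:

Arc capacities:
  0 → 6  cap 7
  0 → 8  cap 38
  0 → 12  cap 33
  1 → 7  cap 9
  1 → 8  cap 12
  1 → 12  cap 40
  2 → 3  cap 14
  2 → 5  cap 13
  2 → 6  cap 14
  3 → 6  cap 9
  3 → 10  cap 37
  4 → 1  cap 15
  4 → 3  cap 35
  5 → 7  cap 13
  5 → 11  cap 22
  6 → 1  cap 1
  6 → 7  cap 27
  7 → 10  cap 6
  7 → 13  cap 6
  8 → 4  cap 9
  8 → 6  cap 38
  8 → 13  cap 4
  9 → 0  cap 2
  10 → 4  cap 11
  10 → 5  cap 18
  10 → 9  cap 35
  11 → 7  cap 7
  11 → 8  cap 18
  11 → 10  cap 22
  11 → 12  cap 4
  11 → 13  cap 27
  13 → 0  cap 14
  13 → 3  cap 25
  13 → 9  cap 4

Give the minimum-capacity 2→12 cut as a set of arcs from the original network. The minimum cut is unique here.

Min-cut arcs: {(4,1), (6,1), (9,0), (11,12), (13,0)} (total capacity 36)

augment #1: 2→5→11→12 push 4
augment #2: 2→6→1→12 push 1
augment #3: 2→3→10→4→1→12 push 11
augment #4: 2→3→10→9→0→12 push 2
augment #5: 2→5→7→13→0→12 push 6
augment #6: 2→5→11→13→0→12 push 3
augment #7: 2→3→10→5→11→13→0→12 push 1
augment #8: 2→6→7→5→11→13→0→12 push 4
augment #9: 2→6→7→5→11→8→4→1→12 push 2
augment #10: 2→6→7→10→5→11→8→4→1→12 push 2
max flow = 36; residual-reachable set from 2 gives S-side
cut edges (S→T): {(4,1), (6,1), (9,0), (11,12), (13,0)} total cap 36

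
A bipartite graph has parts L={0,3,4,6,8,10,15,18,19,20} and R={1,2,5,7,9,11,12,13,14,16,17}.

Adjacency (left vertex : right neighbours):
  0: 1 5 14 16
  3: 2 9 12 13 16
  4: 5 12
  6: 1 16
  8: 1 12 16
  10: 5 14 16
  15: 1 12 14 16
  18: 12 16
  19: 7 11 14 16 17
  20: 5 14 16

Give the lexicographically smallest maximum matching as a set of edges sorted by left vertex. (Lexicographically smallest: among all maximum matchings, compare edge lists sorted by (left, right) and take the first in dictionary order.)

Lex-smallest maximum matching: {(0,1), (3,2), (4,5), (6,16), (8,12), (10,14), (19,7)}

|M| = 7 (so the lex-smallest maximum matching has 7 edges)
process left vertices in ascending order; for each, take the smallest-labelled available neighbour that still permits 7 edges overall, or leave it unmatched if none does
lex-smallest matching: {0-1, 3-2, 4-5, 6-16, 8-12, 10-14, 19-7}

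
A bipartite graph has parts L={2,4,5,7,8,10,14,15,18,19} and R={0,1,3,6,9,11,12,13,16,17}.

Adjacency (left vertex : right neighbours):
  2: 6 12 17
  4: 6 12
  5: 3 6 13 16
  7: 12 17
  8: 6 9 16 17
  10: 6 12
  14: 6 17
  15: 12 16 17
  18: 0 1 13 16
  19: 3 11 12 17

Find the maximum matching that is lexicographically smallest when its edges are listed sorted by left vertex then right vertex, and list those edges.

Lex-smallest maximum matching: {(2,6), (4,12), (5,3), (7,17), (8,9), (15,16), (18,0), (19,11)}

|M| = 8 (so the lex-smallest maximum matching has 8 edges)
process left vertices in ascending order; for each, take the smallest-labelled available neighbour that still permits 8 edges overall, or leave it unmatched if none does
lex-smallest matching: {2-6, 4-12, 5-3, 7-17, 8-9, 15-16, 18-0, 19-11}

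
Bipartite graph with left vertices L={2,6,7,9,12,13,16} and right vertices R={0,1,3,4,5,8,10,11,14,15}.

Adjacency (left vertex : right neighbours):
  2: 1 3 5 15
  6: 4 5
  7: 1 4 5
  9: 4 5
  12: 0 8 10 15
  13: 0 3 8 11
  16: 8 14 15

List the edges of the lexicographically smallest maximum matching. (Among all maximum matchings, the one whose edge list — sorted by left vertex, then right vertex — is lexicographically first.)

Lex-smallest maximum matching: {(2,3), (6,4), (7,1), (9,5), (12,0), (13,8), (16,14)}

|M| = 7 (so the lex-smallest maximum matching has 7 edges)
process left vertices in ascending order; for each, take the smallest-labelled available neighbour that still permits 7 edges overall, or leave it unmatched if none does
lex-smallest matching: {2-3, 6-4, 7-1, 9-5, 12-0, 13-8, 16-14}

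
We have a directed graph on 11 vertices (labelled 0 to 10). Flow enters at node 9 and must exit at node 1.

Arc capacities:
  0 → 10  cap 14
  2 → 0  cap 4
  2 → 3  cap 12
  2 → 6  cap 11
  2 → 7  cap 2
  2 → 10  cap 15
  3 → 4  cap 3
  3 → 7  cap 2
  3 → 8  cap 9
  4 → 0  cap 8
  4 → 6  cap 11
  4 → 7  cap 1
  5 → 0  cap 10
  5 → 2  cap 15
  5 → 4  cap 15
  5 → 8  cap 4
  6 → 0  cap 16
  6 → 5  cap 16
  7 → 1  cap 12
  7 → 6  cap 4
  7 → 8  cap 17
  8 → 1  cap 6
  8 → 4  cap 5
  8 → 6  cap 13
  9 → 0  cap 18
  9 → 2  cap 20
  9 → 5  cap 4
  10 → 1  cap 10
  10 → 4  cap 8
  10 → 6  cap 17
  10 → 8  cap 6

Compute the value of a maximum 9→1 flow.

Maximum flow value: 21

augment #1: 9→0→10→1 bottleneck 10, total now 10
augment #2: 9→2→7→1 bottleneck 2, total now 12
augment #3: 9→5→8→1 bottleneck 4, total now 16
augment #4: 9→0→10→8→1 bottleneck 2, total now 18
augment #5: 9→2→3→7→1 bottleneck 2, total now 20
augment #6: 9→0→10→4→7→1 bottleneck 1, total now 21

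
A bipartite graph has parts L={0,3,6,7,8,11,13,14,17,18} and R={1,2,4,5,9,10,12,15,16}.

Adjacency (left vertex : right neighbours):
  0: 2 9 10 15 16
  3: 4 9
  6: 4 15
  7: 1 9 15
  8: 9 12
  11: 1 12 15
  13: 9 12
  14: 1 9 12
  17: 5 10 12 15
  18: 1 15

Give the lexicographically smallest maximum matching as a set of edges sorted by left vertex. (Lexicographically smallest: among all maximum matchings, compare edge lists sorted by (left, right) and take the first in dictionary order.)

Lex-smallest maximum matching: {(0,2), (3,4), (6,15), (7,1), (8,9), (11,12), (17,5)}

|M| = 7 (so the lex-smallest maximum matching has 7 edges)
process left vertices in ascending order; for each, take the smallest-labelled available neighbour that still permits 7 edges overall, or leave it unmatched if none does
lex-smallest matching: {0-2, 3-4, 6-15, 7-1, 8-9, 11-12, 17-5}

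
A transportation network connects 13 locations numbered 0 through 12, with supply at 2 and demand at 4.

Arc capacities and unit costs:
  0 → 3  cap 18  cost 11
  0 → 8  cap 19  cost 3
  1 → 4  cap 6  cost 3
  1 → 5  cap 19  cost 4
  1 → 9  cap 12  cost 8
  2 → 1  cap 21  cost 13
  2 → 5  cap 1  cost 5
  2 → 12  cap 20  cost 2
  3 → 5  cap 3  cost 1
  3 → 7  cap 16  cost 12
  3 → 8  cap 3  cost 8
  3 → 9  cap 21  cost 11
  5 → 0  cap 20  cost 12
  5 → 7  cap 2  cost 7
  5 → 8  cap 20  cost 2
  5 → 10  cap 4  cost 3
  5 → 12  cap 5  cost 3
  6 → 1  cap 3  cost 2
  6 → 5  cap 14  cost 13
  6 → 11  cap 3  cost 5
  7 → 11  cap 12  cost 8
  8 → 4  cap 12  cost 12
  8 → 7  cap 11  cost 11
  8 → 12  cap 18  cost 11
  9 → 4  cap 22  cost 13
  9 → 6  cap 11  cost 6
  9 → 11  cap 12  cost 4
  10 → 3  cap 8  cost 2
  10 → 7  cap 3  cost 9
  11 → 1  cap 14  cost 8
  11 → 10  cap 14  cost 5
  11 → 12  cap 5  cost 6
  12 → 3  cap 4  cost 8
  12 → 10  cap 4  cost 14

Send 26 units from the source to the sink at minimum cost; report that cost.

Minimum cost for 26 units: 709

shortest-cost path #1: 2→1→4 push 6 @ unit cost 16 (adds 96)
shortest-cost path #2: 2→5→8→4 push 1 @ unit cost 19 (adds 19)
shortest-cost path #3: 2→12→3→5→8→4 push 3 @ unit cost 25 (adds 75)
shortest-cost path #4: 2→12→3→8→4 push 1 @ unit cost 30 (adds 30)
shortest-cost path #5: 2→1→5→8→4 push 7 @ unit cost 31 (adds 217)
shortest-cost path #6: 2→1→9→4 push 8 @ unit cost 34 (adds 272)
total cost = 709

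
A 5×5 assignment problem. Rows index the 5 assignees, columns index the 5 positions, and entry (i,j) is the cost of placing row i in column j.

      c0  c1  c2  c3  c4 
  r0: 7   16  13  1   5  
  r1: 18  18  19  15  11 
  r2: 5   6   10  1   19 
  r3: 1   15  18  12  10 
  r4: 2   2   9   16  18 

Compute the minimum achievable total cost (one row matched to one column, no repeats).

Minimum assignment cost: 25

optimal assignment: row0→col3 (cost 1), row1→col4 (cost 11), row2→col2 (cost 10), row3→col0 (cost 1), row4→col1 (cost 2)
total = 1 + 11 + 10 + 1 + 2 = 25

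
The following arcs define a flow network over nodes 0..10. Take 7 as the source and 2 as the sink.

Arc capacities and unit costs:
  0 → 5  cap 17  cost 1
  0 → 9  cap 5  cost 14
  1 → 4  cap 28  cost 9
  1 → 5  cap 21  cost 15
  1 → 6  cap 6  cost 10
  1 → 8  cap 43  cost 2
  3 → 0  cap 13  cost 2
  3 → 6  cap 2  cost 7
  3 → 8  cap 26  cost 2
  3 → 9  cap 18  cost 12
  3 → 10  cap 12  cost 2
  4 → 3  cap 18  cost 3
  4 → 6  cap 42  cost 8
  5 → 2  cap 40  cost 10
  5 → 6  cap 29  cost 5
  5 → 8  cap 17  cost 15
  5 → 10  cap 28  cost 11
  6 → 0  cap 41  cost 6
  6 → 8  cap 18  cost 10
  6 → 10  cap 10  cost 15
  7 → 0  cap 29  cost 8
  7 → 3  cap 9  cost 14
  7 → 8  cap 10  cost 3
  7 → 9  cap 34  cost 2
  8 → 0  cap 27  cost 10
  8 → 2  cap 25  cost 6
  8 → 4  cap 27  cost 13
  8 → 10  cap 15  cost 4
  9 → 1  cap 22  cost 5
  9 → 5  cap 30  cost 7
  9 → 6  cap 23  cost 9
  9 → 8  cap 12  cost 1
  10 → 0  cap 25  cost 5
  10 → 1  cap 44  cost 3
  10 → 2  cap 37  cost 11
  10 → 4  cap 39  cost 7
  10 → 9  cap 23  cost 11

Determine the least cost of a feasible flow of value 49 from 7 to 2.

shortest-cost path #1: 7→8→2 push 10 @ unit cost 9 (adds 90)
shortest-cost path #2: 7→9→8→2 push 12 @ unit cost 9 (adds 108)
shortest-cost path #3: 7→9→1→8→2 push 3 @ unit cost 15 (adds 45)
shortest-cost path #4: 7→9→5→2 push 19 @ unit cost 19 (adds 361)
shortest-cost path #5: 7→0→5→2 push 5 @ unit cost 19 (adds 95)
total cost = 699

Minimum cost for 49 units: 699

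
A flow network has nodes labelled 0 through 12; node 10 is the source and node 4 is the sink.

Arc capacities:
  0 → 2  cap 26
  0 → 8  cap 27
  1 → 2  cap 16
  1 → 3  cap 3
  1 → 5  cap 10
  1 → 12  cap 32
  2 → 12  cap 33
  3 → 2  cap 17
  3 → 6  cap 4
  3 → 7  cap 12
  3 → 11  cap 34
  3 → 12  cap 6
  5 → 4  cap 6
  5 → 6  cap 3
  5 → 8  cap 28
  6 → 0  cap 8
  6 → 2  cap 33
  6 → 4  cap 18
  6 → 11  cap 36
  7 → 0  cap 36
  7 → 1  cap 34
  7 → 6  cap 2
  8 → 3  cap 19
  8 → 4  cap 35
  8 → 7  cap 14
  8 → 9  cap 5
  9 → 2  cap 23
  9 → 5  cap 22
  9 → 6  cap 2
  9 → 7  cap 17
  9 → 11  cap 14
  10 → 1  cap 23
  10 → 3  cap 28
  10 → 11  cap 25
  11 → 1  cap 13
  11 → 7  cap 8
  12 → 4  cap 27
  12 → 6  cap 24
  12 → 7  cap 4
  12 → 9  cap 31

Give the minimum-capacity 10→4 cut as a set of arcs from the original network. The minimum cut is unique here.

Min-cut arcs: {(10,1), (10,3), (11,1), (11,7)} (total capacity 72)

augment #1: 10→1→5→4 push 6
augment #2: 10→1→12→4 push 17
augment #3: 10→3→6→4 push 4
augment #4: 10→3→12→4 push 6
augment #5: 10→3→2→12→4 push 4
augment #6: 10→3→7→6→4 push 2
augment #7: 10→3→2→12→6→4 push 12
augment #8: 10→11→1→5→8→4 push 4
augment #9: 10→11→7→0→8→4 push 8
augment #10: 10→11→1→3→7→0→8→4 push 3
augment #11: 10→11→1→12→6→0→8→4 push 6
max flow = 72; residual-reachable set from 10 gives S-side
cut edges (S→T): {(10,1), (10,3), (11,1), (11,7)} total cap 72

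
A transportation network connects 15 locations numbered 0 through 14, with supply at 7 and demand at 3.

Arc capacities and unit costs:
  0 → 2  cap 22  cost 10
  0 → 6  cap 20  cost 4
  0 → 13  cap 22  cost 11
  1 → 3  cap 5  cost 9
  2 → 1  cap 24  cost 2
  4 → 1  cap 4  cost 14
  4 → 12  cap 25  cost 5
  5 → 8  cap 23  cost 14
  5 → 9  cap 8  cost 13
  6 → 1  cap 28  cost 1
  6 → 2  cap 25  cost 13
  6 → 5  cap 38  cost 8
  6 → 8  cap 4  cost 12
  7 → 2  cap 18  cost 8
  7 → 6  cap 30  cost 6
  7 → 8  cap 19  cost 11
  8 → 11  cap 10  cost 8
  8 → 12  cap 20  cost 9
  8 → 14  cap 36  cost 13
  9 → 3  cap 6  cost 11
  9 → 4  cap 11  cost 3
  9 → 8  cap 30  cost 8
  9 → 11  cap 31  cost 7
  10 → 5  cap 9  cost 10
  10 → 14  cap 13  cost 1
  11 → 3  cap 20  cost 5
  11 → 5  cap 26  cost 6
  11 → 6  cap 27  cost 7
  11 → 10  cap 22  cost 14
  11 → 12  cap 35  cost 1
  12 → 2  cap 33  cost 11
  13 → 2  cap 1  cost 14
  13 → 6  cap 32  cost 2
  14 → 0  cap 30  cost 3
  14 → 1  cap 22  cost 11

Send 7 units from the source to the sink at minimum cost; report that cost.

Minimum cost for 7 units: 128

shortest-cost path #1: 7→6→1→3 push 5 @ unit cost 16 (adds 80)
shortest-cost path #2: 7→8→11→3 push 2 @ unit cost 24 (adds 48)
total cost = 128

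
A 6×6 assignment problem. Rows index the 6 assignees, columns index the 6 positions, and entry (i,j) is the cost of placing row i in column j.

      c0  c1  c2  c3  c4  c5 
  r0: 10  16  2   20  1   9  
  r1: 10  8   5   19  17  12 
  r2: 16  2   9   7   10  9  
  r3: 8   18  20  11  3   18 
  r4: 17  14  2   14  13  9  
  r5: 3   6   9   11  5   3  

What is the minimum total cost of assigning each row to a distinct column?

Minimum assignment cost: 29

one of 2 optimal assignments: row0→col4 (cost 1), row1→col0 (cost 10), row2→col1 (cost 2), row3→col3 (cost 11), row4→col2 (cost 2), row5→col5 (cost 3)
total = 1 + 10 + 2 + 11 + 2 + 3 = 29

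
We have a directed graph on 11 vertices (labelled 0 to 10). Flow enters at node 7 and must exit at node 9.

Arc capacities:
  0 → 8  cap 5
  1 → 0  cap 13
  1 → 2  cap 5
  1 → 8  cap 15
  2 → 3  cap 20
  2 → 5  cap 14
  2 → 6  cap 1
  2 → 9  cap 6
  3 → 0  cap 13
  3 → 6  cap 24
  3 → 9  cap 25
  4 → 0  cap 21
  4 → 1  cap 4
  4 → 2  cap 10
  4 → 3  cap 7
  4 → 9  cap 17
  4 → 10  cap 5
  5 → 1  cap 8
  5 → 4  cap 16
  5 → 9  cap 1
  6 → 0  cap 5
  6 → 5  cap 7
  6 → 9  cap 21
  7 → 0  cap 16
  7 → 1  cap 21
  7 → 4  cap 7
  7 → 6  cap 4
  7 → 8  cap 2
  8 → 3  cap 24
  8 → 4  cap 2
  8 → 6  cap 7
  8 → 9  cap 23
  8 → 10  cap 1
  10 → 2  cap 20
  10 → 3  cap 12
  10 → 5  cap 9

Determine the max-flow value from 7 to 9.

augment #1: 7→4→9 bottleneck 7, total now 7
augment #2: 7→6→9 bottleneck 4, total now 11
augment #3: 7→8→9 bottleneck 2, total now 13
augment #4: 7→0→8→9 bottleneck 5, total now 18
augment #5: 7→1→2→9 bottleneck 5, total now 23
augment #6: 7→1→8→9 bottleneck 15, total now 38

Maximum flow value: 38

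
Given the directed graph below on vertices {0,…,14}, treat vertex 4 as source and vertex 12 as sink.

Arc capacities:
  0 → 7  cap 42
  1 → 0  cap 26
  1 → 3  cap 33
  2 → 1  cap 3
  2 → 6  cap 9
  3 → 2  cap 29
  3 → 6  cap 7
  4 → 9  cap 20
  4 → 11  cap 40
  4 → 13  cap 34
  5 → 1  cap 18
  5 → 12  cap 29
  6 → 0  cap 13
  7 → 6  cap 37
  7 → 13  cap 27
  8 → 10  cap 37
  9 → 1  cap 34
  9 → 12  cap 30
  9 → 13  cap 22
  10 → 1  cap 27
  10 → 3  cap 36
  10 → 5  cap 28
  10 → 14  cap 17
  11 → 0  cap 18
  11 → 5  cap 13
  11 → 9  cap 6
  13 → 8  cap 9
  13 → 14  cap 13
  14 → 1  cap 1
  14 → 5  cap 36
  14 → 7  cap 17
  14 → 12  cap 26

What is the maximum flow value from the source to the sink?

augment #1: 4→9→12 bottleneck 20, total now 20
augment #2: 4→11→5→12 bottleneck 13, total now 33
augment #3: 4→11→9→12 bottleneck 6, total now 39
augment #4: 4→13→14→12 bottleneck 13, total now 52
augment #5: 4→13→8→10→5→12 bottleneck 9, total now 61

Maximum flow value: 61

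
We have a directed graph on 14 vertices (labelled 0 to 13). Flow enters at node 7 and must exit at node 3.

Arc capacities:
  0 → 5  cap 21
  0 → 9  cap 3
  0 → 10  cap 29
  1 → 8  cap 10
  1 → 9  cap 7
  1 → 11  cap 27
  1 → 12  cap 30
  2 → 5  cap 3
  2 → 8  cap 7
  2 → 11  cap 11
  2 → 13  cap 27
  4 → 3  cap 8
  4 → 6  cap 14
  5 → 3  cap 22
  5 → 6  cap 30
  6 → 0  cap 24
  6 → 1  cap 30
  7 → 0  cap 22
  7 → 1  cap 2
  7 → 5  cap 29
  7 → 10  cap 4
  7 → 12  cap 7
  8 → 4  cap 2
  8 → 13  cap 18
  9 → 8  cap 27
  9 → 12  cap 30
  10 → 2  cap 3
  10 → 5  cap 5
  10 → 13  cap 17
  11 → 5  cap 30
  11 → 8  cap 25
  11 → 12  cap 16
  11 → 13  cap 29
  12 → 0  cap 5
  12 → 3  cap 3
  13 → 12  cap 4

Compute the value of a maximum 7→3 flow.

Maximum flow value: 27

augment #1: 7→5→3 bottleneck 22, total now 22
augment #2: 7→12→3 bottleneck 3, total now 25
augment #3: 7→1→8→4→3 bottleneck 2, total now 27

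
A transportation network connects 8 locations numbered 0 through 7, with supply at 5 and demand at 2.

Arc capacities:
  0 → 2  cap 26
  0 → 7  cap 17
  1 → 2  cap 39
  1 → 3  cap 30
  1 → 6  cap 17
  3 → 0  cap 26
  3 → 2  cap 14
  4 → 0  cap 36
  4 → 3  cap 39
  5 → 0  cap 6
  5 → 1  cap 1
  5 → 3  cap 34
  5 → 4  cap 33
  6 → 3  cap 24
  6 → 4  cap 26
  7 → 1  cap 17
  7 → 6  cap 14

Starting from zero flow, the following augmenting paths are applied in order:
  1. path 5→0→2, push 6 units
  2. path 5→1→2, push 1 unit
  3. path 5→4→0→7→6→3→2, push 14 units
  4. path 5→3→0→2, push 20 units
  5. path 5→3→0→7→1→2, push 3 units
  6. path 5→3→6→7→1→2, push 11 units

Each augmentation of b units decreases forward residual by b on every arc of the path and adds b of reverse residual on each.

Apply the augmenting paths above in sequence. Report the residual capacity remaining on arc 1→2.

after path 1 (5→0→2, push 6): res(1,2)=39
after path 2 (5→1→2, push 1): res(1,2)=38
after path 3 (5→4→0→7→6→3→2, push 14): res(1,2)=38
after path 4 (5→3→0→2, push 20): res(1,2)=38
after path 5 (5→3→0→7→1→2, push 3): res(1,2)=35
after path 6 (5→3→6→7→1→2, push 11): res(1,2)=24

Residual capacity of (1,2): 24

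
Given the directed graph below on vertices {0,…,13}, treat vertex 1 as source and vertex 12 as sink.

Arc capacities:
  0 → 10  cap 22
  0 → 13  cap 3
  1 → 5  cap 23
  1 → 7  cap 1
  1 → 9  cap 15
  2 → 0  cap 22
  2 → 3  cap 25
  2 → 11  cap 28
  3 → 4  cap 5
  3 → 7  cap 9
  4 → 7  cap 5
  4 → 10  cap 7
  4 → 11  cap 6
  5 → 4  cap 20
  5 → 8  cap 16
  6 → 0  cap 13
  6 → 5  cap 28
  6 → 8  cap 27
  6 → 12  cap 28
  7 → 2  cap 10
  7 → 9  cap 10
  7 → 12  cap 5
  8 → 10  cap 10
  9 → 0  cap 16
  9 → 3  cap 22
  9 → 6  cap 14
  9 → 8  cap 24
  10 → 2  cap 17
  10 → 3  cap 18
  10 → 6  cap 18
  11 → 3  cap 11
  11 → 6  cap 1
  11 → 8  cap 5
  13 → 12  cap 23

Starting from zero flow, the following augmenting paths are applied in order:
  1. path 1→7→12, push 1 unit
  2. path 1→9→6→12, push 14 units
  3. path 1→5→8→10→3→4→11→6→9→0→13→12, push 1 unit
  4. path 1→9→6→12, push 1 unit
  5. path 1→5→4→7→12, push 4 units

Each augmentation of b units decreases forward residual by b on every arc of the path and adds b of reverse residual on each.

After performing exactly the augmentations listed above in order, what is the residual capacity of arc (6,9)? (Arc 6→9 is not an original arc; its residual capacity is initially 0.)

after path 1 (1→7→12, push 1): res(6,9)=0
after path 2 (1→9→6→12, push 14): res(6,9)=14
after path 3 (1→5→8→10→3→4→11→6→9→0→13→12, push 1): res(6,9)=13
after path 4 (1→9→6→12, push 1): res(6,9)=14
after path 5 (1→5→4→7→12, push 4): res(6,9)=14

Residual capacity of (6,9): 14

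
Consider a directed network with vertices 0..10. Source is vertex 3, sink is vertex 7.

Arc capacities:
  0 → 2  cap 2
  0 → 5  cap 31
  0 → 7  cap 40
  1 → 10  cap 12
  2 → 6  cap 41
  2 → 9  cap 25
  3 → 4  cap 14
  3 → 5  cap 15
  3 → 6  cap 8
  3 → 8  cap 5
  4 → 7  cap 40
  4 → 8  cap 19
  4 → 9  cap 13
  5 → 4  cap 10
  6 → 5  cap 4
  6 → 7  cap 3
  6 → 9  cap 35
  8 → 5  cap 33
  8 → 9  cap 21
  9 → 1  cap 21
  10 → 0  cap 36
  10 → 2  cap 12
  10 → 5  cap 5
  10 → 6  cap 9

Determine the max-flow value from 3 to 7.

augment #1: 3→4→7 bottleneck 14, total now 14
augment #2: 3→6→7 bottleneck 3, total now 17
augment #3: 3→5→4→7 bottleneck 10, total now 27
augment #4: 3→6→9→1→10→0→7 bottleneck 5, total now 32
augment #5: 3→8→9→1→10→0→7 bottleneck 5, total now 37

Maximum flow value: 37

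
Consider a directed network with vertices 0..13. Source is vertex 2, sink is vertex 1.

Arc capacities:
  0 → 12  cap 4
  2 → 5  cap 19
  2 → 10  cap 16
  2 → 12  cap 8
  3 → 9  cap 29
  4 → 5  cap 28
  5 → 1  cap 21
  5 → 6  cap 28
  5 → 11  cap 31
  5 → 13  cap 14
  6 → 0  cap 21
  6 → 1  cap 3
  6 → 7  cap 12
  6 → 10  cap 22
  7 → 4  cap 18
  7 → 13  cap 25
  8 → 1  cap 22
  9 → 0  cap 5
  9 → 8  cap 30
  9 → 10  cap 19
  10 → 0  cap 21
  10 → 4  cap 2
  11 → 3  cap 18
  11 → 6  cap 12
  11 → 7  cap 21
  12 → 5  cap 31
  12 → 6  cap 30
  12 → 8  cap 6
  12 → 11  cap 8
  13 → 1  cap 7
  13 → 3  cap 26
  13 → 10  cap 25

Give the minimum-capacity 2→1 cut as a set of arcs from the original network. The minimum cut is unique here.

augment #1: 2→5→1 push 19
augment #2: 2→12→5→1 push 2
augment #3: 2→12→6→1 push 3
augment #4: 2→12→8→1 push 3
augment #5: 2→10→0→12→8→1 push 3
augment #6: 2→10→4→5→13→1 push 2
augment #7: 2→10→0→12→5→13→1 push 1
max flow = 33; residual-reachable set from 2 gives S-side
cut edges (S→T): {(0,12), (2,5), (2,12), (10,4)} total cap 33

Min-cut arcs: {(0,12), (2,5), (2,12), (10,4)} (total capacity 33)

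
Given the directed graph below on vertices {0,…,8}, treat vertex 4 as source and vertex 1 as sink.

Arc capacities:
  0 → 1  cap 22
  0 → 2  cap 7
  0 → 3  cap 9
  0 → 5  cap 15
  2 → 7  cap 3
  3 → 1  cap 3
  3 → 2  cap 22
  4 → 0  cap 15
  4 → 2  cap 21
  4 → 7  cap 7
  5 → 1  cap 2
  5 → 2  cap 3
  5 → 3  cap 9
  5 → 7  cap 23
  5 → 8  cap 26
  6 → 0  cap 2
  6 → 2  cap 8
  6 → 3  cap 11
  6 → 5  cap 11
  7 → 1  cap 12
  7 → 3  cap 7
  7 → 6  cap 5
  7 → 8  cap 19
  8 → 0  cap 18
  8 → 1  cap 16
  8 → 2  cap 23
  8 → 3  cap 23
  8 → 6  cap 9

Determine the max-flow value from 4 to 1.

Maximum flow value: 25

augment #1: 4→0→1 bottleneck 15, total now 15
augment #2: 4→7→1 bottleneck 7, total now 22
augment #3: 4→2→7→1 bottleneck 3, total now 25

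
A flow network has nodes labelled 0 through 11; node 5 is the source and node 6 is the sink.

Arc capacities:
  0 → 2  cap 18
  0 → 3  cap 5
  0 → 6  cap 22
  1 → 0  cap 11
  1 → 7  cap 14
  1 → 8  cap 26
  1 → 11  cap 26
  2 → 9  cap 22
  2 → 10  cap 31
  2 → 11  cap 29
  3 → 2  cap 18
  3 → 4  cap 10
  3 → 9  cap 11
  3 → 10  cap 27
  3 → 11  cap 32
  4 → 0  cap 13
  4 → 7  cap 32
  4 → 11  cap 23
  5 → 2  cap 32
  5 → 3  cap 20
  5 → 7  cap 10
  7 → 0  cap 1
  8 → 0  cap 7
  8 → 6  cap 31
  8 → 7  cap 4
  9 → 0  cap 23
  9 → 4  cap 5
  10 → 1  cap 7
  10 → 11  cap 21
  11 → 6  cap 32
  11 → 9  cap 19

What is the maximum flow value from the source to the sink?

augment #1: 5→2→11→6 bottleneck 29, total now 29
augment #2: 5→3→11→6 bottleneck 3, total now 32
augment #3: 5→7→0→6 bottleneck 1, total now 33
augment #4: 5→2→9→0→6 bottleneck 3, total now 36
augment #5: 5→3→4→0→6 bottleneck 10, total now 46
augment #6: 5→3→9→0→6 bottleneck 7, total now 53

Maximum flow value: 53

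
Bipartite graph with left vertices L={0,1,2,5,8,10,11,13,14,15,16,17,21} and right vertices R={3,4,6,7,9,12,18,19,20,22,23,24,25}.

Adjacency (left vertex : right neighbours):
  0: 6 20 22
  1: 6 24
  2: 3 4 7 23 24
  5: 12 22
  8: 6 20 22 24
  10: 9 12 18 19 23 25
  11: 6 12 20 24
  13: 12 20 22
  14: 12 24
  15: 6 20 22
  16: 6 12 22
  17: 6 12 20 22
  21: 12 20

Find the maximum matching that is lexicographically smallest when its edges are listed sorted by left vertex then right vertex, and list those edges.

Lex-smallest maximum matching: {(0,6), (1,24), (2,3), (5,12), (8,20), (10,9), (13,22)}

|M| = 7 (so the lex-smallest maximum matching has 7 edges)
process left vertices in ascending order; for each, take the smallest-labelled available neighbour that still permits 7 edges overall, or leave it unmatched if none does
lex-smallest matching: {0-6, 1-24, 2-3, 5-12, 8-20, 10-9, 13-22}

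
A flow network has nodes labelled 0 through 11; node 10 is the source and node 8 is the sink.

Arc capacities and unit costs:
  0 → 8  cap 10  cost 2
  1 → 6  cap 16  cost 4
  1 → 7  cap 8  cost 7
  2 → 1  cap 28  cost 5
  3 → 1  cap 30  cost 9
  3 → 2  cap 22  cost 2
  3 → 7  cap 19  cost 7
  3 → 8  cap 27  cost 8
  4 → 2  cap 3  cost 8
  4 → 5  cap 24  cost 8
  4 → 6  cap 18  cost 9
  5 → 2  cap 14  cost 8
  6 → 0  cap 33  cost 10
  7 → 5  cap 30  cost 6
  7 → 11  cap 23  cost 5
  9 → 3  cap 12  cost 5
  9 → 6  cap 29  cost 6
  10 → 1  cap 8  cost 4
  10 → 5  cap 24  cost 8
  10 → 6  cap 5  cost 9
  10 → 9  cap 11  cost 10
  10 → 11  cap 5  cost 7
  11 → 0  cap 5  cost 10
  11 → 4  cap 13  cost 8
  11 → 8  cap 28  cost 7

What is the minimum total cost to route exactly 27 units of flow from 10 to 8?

Minimum cost for 27 units: 549

shortest-cost path #1: 10→11→8 push 5 @ unit cost 14 (adds 70)
shortest-cost path #2: 10→1→6→0→8 push 8 @ unit cost 20 (adds 160)
shortest-cost path #3: 10→6→0→8 push 2 @ unit cost 21 (adds 42)
shortest-cost path #4: 10→9→3→8 push 11 @ unit cost 23 (adds 253)
shortest-cost path #5: 10→6→1→7→11→8 push 1 @ unit cost 24 (adds 24)
total cost = 549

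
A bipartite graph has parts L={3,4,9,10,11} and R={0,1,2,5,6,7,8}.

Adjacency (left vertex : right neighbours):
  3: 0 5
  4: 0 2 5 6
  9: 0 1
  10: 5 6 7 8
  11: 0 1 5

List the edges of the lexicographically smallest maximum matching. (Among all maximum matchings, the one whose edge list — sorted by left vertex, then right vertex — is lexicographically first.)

Lex-smallest maximum matching: {(3,0), (4,2), (9,1), (10,6), (11,5)}

|M| = 5 (so the lex-smallest maximum matching has 5 edges)
process left vertices in ascending order; for each, take the smallest-labelled available neighbour that still permits 5 edges overall, or leave it unmatched if none does
lex-smallest matching: {3-0, 4-2, 9-1, 10-6, 11-5}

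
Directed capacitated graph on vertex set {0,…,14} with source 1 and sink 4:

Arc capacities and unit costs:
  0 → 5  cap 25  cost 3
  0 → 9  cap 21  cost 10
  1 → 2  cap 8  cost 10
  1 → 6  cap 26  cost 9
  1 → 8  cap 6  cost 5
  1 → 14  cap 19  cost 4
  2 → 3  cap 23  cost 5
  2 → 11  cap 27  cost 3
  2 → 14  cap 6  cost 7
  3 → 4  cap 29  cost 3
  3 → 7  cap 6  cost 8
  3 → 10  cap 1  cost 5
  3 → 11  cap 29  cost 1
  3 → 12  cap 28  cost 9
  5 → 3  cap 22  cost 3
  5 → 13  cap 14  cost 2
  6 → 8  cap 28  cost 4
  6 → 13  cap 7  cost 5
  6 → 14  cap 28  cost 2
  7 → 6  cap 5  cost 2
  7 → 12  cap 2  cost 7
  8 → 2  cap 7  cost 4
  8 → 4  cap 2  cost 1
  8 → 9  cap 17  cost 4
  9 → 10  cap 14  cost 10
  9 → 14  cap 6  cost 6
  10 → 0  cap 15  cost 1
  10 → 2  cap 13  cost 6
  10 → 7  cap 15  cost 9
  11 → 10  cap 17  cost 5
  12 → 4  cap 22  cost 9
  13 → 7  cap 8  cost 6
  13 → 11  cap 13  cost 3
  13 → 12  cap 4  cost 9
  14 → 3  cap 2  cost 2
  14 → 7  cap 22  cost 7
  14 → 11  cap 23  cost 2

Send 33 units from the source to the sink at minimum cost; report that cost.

shortest-cost path #1: 1→8→4 push 2 @ unit cost 6 (adds 12)
shortest-cost path #2: 1→14→3→4 push 2 @ unit cost 9 (adds 18)
shortest-cost path #3: 1→8→2→3→4 push 4 @ unit cost 17 (adds 68)
shortest-cost path #4: 1→2→3→4 push 8 @ unit cost 18 (adds 144)
shortest-cost path #5: 1→14→11→10→0→5→3→4 push 15 @ unit cost 21 (adds 315)
shortest-cost path #6: 1→14→7→12→4 push 2 @ unit cost 27 (adds 54)
total cost = 611

Minimum cost for 33 units: 611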